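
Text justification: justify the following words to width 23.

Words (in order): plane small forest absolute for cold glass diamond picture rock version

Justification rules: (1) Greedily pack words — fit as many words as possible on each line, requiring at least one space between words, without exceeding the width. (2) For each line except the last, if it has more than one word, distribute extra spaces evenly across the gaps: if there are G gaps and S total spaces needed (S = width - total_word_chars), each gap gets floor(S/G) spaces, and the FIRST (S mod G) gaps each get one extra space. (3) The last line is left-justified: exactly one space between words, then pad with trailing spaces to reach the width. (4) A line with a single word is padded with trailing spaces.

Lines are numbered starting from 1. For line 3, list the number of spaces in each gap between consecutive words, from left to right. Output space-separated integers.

Answer: 3 2

Derivation:
Line 1: ['plane', 'small', 'forest'] (min_width=18, slack=5)
Line 2: ['absolute', 'for', 'cold', 'glass'] (min_width=23, slack=0)
Line 3: ['diamond', 'picture', 'rock'] (min_width=20, slack=3)
Line 4: ['version'] (min_width=7, slack=16)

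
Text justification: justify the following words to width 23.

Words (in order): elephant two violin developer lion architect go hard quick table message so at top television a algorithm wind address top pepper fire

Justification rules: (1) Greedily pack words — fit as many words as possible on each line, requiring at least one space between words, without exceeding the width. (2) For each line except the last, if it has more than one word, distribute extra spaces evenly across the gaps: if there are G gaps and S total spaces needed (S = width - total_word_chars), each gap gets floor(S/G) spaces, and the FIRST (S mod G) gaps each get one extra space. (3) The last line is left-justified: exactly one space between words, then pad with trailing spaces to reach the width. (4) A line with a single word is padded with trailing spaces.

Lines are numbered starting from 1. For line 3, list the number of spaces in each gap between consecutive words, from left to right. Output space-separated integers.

Line 1: ['elephant', 'two', 'violin'] (min_width=19, slack=4)
Line 2: ['developer', 'lion'] (min_width=14, slack=9)
Line 3: ['architect', 'go', 'hard', 'quick'] (min_width=23, slack=0)
Line 4: ['table', 'message', 'so', 'at', 'top'] (min_width=23, slack=0)
Line 5: ['television', 'a', 'algorithm'] (min_width=22, slack=1)
Line 6: ['wind', 'address', 'top', 'pepper'] (min_width=23, slack=0)
Line 7: ['fire'] (min_width=4, slack=19)

Answer: 1 1 1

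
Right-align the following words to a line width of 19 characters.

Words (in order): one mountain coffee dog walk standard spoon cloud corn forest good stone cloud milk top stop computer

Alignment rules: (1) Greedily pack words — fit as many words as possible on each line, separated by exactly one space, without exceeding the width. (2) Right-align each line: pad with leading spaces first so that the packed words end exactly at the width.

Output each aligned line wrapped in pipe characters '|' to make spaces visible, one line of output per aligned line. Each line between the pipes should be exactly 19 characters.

Answer: |one mountain coffee|
|  dog walk standard|
|   spoon cloud corn|
|  forest good stone|
|cloud milk top stop|
|           computer|

Derivation:
Line 1: ['one', 'mountain', 'coffee'] (min_width=19, slack=0)
Line 2: ['dog', 'walk', 'standard'] (min_width=17, slack=2)
Line 3: ['spoon', 'cloud', 'corn'] (min_width=16, slack=3)
Line 4: ['forest', 'good', 'stone'] (min_width=17, slack=2)
Line 5: ['cloud', 'milk', 'top', 'stop'] (min_width=19, slack=0)
Line 6: ['computer'] (min_width=8, slack=11)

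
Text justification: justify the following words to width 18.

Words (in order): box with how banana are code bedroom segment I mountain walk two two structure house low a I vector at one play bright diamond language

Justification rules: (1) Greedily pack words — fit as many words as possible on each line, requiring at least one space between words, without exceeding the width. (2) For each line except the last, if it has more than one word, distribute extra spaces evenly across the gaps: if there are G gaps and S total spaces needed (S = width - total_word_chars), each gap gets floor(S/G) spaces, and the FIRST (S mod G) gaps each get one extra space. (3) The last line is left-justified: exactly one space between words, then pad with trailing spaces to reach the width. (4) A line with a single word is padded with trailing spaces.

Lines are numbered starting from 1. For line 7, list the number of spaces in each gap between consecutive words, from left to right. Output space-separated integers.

Line 1: ['box', 'with', 'how'] (min_width=12, slack=6)
Line 2: ['banana', 'are', 'code'] (min_width=15, slack=3)
Line 3: ['bedroom', 'segment', 'I'] (min_width=17, slack=1)
Line 4: ['mountain', 'walk', 'two'] (min_width=17, slack=1)
Line 5: ['two', 'structure'] (min_width=13, slack=5)
Line 6: ['house', 'low', 'a', 'I'] (min_width=13, slack=5)
Line 7: ['vector', 'at', 'one', 'play'] (min_width=18, slack=0)
Line 8: ['bright', 'diamond'] (min_width=14, slack=4)
Line 9: ['language'] (min_width=8, slack=10)

Answer: 1 1 1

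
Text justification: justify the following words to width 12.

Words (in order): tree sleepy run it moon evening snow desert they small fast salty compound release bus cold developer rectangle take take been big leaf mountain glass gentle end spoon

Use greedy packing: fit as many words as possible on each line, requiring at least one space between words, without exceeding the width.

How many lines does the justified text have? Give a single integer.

Answer: 17

Derivation:
Line 1: ['tree', 'sleepy'] (min_width=11, slack=1)
Line 2: ['run', 'it', 'moon'] (min_width=11, slack=1)
Line 3: ['evening', 'snow'] (min_width=12, slack=0)
Line 4: ['desert', 'they'] (min_width=11, slack=1)
Line 5: ['small', 'fast'] (min_width=10, slack=2)
Line 6: ['salty'] (min_width=5, slack=7)
Line 7: ['compound'] (min_width=8, slack=4)
Line 8: ['release', 'bus'] (min_width=11, slack=1)
Line 9: ['cold'] (min_width=4, slack=8)
Line 10: ['developer'] (min_width=9, slack=3)
Line 11: ['rectangle'] (min_width=9, slack=3)
Line 12: ['take', 'take'] (min_width=9, slack=3)
Line 13: ['been', 'big'] (min_width=8, slack=4)
Line 14: ['leaf'] (min_width=4, slack=8)
Line 15: ['mountain'] (min_width=8, slack=4)
Line 16: ['glass', 'gentle'] (min_width=12, slack=0)
Line 17: ['end', 'spoon'] (min_width=9, slack=3)
Total lines: 17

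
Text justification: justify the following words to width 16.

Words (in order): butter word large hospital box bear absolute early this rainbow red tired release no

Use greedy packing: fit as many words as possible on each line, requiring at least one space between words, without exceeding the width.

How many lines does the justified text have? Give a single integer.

Line 1: ['butter', 'word'] (min_width=11, slack=5)
Line 2: ['large', 'hospital'] (min_width=14, slack=2)
Line 3: ['box', 'bear'] (min_width=8, slack=8)
Line 4: ['absolute', 'early'] (min_width=14, slack=2)
Line 5: ['this', 'rainbow', 'red'] (min_width=16, slack=0)
Line 6: ['tired', 'release', 'no'] (min_width=16, slack=0)
Total lines: 6

Answer: 6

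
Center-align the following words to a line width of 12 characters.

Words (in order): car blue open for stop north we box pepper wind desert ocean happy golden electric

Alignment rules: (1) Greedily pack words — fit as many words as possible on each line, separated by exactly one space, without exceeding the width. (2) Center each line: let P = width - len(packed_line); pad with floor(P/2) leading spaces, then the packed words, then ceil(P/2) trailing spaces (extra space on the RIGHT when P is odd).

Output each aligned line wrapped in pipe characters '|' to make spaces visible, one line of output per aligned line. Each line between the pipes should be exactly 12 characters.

Answer: |  car blue  |
|  open for  |
| stop north |
|   we box   |
|pepper wind |
|desert ocean|
|happy golden|
|  electric  |

Derivation:
Line 1: ['car', 'blue'] (min_width=8, slack=4)
Line 2: ['open', 'for'] (min_width=8, slack=4)
Line 3: ['stop', 'north'] (min_width=10, slack=2)
Line 4: ['we', 'box'] (min_width=6, slack=6)
Line 5: ['pepper', 'wind'] (min_width=11, slack=1)
Line 6: ['desert', 'ocean'] (min_width=12, slack=0)
Line 7: ['happy', 'golden'] (min_width=12, slack=0)
Line 8: ['electric'] (min_width=8, slack=4)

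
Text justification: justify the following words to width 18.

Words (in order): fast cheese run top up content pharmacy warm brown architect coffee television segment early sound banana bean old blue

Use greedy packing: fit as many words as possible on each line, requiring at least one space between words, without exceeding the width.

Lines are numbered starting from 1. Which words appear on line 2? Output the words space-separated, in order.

Answer: top up content

Derivation:
Line 1: ['fast', 'cheese', 'run'] (min_width=15, slack=3)
Line 2: ['top', 'up', 'content'] (min_width=14, slack=4)
Line 3: ['pharmacy', 'warm'] (min_width=13, slack=5)
Line 4: ['brown', 'architect'] (min_width=15, slack=3)
Line 5: ['coffee', 'television'] (min_width=17, slack=1)
Line 6: ['segment', 'early'] (min_width=13, slack=5)
Line 7: ['sound', 'banana', 'bean'] (min_width=17, slack=1)
Line 8: ['old', 'blue'] (min_width=8, slack=10)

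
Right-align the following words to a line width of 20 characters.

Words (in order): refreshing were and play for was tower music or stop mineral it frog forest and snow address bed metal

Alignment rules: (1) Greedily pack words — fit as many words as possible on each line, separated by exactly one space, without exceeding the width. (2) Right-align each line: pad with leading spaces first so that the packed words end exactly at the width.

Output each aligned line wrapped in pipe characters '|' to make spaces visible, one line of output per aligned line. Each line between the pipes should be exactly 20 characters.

Answer: | refreshing were and|
|  play for was tower|
|       music or stop|
|     mineral it frog|
|     forest and snow|
|   address bed metal|

Derivation:
Line 1: ['refreshing', 'were', 'and'] (min_width=19, slack=1)
Line 2: ['play', 'for', 'was', 'tower'] (min_width=18, slack=2)
Line 3: ['music', 'or', 'stop'] (min_width=13, slack=7)
Line 4: ['mineral', 'it', 'frog'] (min_width=15, slack=5)
Line 5: ['forest', 'and', 'snow'] (min_width=15, slack=5)
Line 6: ['address', 'bed', 'metal'] (min_width=17, slack=3)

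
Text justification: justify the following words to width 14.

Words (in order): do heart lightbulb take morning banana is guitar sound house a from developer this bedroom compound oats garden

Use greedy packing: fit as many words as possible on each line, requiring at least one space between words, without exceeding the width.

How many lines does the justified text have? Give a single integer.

Answer: 9

Derivation:
Line 1: ['do', 'heart'] (min_width=8, slack=6)
Line 2: ['lightbulb', 'take'] (min_width=14, slack=0)
Line 3: ['morning', 'banana'] (min_width=14, slack=0)
Line 4: ['is', 'guitar'] (min_width=9, slack=5)
Line 5: ['sound', 'house', 'a'] (min_width=13, slack=1)
Line 6: ['from', 'developer'] (min_width=14, slack=0)
Line 7: ['this', 'bedroom'] (min_width=12, slack=2)
Line 8: ['compound', 'oats'] (min_width=13, slack=1)
Line 9: ['garden'] (min_width=6, slack=8)
Total lines: 9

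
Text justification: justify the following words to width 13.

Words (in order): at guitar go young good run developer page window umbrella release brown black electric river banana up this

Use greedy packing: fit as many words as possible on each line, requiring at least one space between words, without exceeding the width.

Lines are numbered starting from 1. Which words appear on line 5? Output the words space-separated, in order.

Line 1: ['at', 'guitar', 'go'] (min_width=12, slack=1)
Line 2: ['young', 'good'] (min_width=10, slack=3)
Line 3: ['run', 'developer'] (min_width=13, slack=0)
Line 4: ['page', 'window'] (min_width=11, slack=2)
Line 5: ['umbrella'] (min_width=8, slack=5)
Line 6: ['release', 'brown'] (min_width=13, slack=0)
Line 7: ['black'] (min_width=5, slack=8)
Line 8: ['electric'] (min_width=8, slack=5)
Line 9: ['river', 'banana'] (min_width=12, slack=1)
Line 10: ['up', 'this'] (min_width=7, slack=6)

Answer: umbrella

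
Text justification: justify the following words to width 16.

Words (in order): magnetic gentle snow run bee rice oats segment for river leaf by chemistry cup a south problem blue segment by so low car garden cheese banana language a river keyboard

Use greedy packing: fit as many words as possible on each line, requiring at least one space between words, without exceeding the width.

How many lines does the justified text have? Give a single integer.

Line 1: ['magnetic', 'gentle'] (min_width=15, slack=1)
Line 2: ['snow', 'run', 'bee'] (min_width=12, slack=4)
Line 3: ['rice', 'oats'] (min_width=9, slack=7)
Line 4: ['segment', 'for'] (min_width=11, slack=5)
Line 5: ['river', 'leaf', 'by'] (min_width=13, slack=3)
Line 6: ['chemistry', 'cup', 'a'] (min_width=15, slack=1)
Line 7: ['south', 'problem'] (min_width=13, slack=3)
Line 8: ['blue', 'segment', 'by'] (min_width=15, slack=1)
Line 9: ['so', 'low', 'car'] (min_width=10, slack=6)
Line 10: ['garden', 'cheese'] (min_width=13, slack=3)
Line 11: ['banana', 'language'] (min_width=15, slack=1)
Line 12: ['a', 'river', 'keyboard'] (min_width=16, slack=0)
Total lines: 12

Answer: 12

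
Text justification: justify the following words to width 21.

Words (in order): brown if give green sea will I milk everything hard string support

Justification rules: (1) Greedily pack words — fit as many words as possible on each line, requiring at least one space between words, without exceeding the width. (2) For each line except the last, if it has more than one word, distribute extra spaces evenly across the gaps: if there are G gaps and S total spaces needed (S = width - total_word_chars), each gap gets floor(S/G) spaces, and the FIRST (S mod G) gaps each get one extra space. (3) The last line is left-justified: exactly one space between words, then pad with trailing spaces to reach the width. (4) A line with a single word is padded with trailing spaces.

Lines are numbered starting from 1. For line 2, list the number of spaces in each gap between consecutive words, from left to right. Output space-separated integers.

Line 1: ['brown', 'if', 'give', 'green'] (min_width=19, slack=2)
Line 2: ['sea', 'will', 'I', 'milk'] (min_width=15, slack=6)
Line 3: ['everything', 'hard'] (min_width=15, slack=6)
Line 4: ['string', 'support'] (min_width=14, slack=7)

Answer: 3 3 3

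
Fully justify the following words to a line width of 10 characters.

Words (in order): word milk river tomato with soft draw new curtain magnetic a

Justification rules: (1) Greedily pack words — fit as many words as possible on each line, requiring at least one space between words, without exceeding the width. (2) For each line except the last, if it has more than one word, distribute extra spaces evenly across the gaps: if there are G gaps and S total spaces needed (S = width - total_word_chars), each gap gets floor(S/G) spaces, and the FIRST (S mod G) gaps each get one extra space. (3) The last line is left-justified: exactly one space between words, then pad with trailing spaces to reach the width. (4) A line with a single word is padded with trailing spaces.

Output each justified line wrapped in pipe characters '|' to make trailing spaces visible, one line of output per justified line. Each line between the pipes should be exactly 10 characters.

Line 1: ['word', 'milk'] (min_width=9, slack=1)
Line 2: ['river'] (min_width=5, slack=5)
Line 3: ['tomato'] (min_width=6, slack=4)
Line 4: ['with', 'soft'] (min_width=9, slack=1)
Line 5: ['draw', 'new'] (min_width=8, slack=2)
Line 6: ['curtain'] (min_width=7, slack=3)
Line 7: ['magnetic', 'a'] (min_width=10, slack=0)

Answer: |word  milk|
|river     |
|tomato    |
|with  soft|
|draw   new|
|curtain   |
|magnetic a|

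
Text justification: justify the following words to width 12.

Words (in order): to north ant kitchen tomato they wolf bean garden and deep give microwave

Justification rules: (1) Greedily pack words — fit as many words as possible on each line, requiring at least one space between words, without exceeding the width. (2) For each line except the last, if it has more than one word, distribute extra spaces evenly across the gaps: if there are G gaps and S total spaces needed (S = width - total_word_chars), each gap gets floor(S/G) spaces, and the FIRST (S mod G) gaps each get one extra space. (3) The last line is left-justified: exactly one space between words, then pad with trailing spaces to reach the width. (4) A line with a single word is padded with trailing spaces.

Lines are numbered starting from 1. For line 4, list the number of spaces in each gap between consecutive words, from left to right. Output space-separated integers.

Answer: 4

Derivation:
Line 1: ['to', 'north', 'ant'] (min_width=12, slack=0)
Line 2: ['kitchen'] (min_width=7, slack=5)
Line 3: ['tomato', 'they'] (min_width=11, slack=1)
Line 4: ['wolf', 'bean'] (min_width=9, slack=3)
Line 5: ['garden', 'and'] (min_width=10, slack=2)
Line 6: ['deep', 'give'] (min_width=9, slack=3)
Line 7: ['microwave'] (min_width=9, slack=3)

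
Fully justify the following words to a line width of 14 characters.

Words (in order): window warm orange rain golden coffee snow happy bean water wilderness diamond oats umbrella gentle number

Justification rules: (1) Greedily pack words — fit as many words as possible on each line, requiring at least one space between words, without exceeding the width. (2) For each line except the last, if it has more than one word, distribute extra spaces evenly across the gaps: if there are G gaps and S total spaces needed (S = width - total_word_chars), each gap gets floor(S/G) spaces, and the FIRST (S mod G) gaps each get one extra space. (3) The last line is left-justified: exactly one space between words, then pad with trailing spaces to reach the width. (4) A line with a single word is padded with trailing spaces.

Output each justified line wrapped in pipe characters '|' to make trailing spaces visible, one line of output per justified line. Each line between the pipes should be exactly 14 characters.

Answer: |window    warm|
|orange    rain|
|golden  coffee|
|snow     happy|
|bean     water|
|wilderness    |
|diamond   oats|
|umbrella      |
|gentle number |

Derivation:
Line 1: ['window', 'warm'] (min_width=11, slack=3)
Line 2: ['orange', 'rain'] (min_width=11, slack=3)
Line 3: ['golden', 'coffee'] (min_width=13, slack=1)
Line 4: ['snow', 'happy'] (min_width=10, slack=4)
Line 5: ['bean', 'water'] (min_width=10, slack=4)
Line 6: ['wilderness'] (min_width=10, slack=4)
Line 7: ['diamond', 'oats'] (min_width=12, slack=2)
Line 8: ['umbrella'] (min_width=8, slack=6)
Line 9: ['gentle', 'number'] (min_width=13, slack=1)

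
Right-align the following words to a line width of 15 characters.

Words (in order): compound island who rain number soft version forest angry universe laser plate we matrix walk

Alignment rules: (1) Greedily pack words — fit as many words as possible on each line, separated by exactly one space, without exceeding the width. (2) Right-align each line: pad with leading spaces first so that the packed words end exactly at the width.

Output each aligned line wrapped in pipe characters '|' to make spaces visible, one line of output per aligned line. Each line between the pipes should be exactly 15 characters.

Line 1: ['compound', 'island'] (min_width=15, slack=0)
Line 2: ['who', 'rain', 'number'] (min_width=15, slack=0)
Line 3: ['soft', 'version'] (min_width=12, slack=3)
Line 4: ['forest', 'angry'] (min_width=12, slack=3)
Line 5: ['universe', 'laser'] (min_width=14, slack=1)
Line 6: ['plate', 'we', 'matrix'] (min_width=15, slack=0)
Line 7: ['walk'] (min_width=4, slack=11)

Answer: |compound island|
|who rain number|
|   soft version|
|   forest angry|
| universe laser|
|plate we matrix|
|           walk|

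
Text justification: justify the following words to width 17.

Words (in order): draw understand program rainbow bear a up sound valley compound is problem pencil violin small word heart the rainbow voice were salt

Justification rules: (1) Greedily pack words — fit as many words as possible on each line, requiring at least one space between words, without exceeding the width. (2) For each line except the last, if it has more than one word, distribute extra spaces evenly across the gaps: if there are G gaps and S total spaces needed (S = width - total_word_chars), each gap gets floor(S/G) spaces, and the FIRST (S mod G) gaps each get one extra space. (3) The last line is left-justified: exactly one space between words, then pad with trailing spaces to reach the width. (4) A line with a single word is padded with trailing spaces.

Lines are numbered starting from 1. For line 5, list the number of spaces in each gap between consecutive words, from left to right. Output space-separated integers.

Line 1: ['draw', 'understand'] (min_width=15, slack=2)
Line 2: ['program', 'rainbow'] (min_width=15, slack=2)
Line 3: ['bear', 'a', 'up', 'sound'] (min_width=15, slack=2)
Line 4: ['valley', 'compound'] (min_width=15, slack=2)
Line 5: ['is', 'problem', 'pencil'] (min_width=17, slack=0)
Line 6: ['violin', 'small', 'word'] (min_width=17, slack=0)
Line 7: ['heart', 'the', 'rainbow'] (min_width=17, slack=0)
Line 8: ['voice', 'were', 'salt'] (min_width=15, slack=2)

Answer: 1 1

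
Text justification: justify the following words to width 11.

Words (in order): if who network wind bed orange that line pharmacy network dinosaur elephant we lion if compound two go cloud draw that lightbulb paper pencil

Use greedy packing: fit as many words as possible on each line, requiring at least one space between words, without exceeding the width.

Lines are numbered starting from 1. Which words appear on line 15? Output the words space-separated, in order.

Answer: lightbulb

Derivation:
Line 1: ['if', 'who'] (min_width=6, slack=5)
Line 2: ['network'] (min_width=7, slack=4)
Line 3: ['wind', 'bed'] (min_width=8, slack=3)
Line 4: ['orange', 'that'] (min_width=11, slack=0)
Line 5: ['line'] (min_width=4, slack=7)
Line 6: ['pharmacy'] (min_width=8, slack=3)
Line 7: ['network'] (min_width=7, slack=4)
Line 8: ['dinosaur'] (min_width=8, slack=3)
Line 9: ['elephant', 'we'] (min_width=11, slack=0)
Line 10: ['lion', 'if'] (min_width=7, slack=4)
Line 11: ['compound'] (min_width=8, slack=3)
Line 12: ['two', 'go'] (min_width=6, slack=5)
Line 13: ['cloud', 'draw'] (min_width=10, slack=1)
Line 14: ['that'] (min_width=4, slack=7)
Line 15: ['lightbulb'] (min_width=9, slack=2)
Line 16: ['paper'] (min_width=5, slack=6)
Line 17: ['pencil'] (min_width=6, slack=5)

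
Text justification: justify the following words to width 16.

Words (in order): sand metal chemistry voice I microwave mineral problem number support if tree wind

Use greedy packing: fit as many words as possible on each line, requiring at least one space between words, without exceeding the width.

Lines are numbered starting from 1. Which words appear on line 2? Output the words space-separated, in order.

Line 1: ['sand', 'metal'] (min_width=10, slack=6)
Line 2: ['chemistry', 'voice'] (min_width=15, slack=1)
Line 3: ['I', 'microwave'] (min_width=11, slack=5)
Line 4: ['mineral', 'problem'] (min_width=15, slack=1)
Line 5: ['number', 'support'] (min_width=14, slack=2)
Line 6: ['if', 'tree', 'wind'] (min_width=12, slack=4)

Answer: chemistry voice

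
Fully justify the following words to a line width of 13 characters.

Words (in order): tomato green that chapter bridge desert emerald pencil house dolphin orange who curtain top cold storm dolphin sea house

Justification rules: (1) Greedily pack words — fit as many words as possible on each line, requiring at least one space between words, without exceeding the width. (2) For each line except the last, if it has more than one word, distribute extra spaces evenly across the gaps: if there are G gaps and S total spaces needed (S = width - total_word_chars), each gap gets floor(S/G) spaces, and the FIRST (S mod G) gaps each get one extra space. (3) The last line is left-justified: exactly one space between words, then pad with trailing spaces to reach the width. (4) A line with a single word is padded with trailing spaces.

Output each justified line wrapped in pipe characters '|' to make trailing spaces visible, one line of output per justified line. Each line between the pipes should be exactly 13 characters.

Answer: |tomato  green|
|that  chapter|
|bridge desert|
|emerald      |
|pencil  house|
|dolphin      |
|orange    who|
|curtain   top|
|cold    storm|
|dolphin   sea|
|house        |

Derivation:
Line 1: ['tomato', 'green'] (min_width=12, slack=1)
Line 2: ['that', 'chapter'] (min_width=12, slack=1)
Line 3: ['bridge', 'desert'] (min_width=13, slack=0)
Line 4: ['emerald'] (min_width=7, slack=6)
Line 5: ['pencil', 'house'] (min_width=12, slack=1)
Line 6: ['dolphin'] (min_width=7, slack=6)
Line 7: ['orange', 'who'] (min_width=10, slack=3)
Line 8: ['curtain', 'top'] (min_width=11, slack=2)
Line 9: ['cold', 'storm'] (min_width=10, slack=3)
Line 10: ['dolphin', 'sea'] (min_width=11, slack=2)
Line 11: ['house'] (min_width=5, slack=8)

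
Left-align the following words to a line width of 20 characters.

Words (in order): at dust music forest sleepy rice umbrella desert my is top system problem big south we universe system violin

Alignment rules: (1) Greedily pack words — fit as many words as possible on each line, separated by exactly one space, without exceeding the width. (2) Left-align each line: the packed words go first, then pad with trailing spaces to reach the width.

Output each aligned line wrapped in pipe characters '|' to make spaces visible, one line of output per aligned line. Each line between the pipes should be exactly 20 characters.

Answer: |at dust music forest|
|sleepy rice umbrella|
|desert my is top    |
|system problem big  |
|south we universe   |
|system violin       |

Derivation:
Line 1: ['at', 'dust', 'music', 'forest'] (min_width=20, slack=0)
Line 2: ['sleepy', 'rice', 'umbrella'] (min_width=20, slack=0)
Line 3: ['desert', 'my', 'is', 'top'] (min_width=16, slack=4)
Line 4: ['system', 'problem', 'big'] (min_width=18, slack=2)
Line 5: ['south', 'we', 'universe'] (min_width=17, slack=3)
Line 6: ['system', 'violin'] (min_width=13, slack=7)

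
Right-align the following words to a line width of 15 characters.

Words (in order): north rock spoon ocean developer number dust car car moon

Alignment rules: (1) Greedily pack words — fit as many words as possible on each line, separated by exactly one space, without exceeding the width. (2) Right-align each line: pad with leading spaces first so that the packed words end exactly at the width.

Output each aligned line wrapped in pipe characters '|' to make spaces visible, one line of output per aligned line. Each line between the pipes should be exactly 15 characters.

Line 1: ['north', 'rock'] (min_width=10, slack=5)
Line 2: ['spoon', 'ocean'] (min_width=11, slack=4)
Line 3: ['developer'] (min_width=9, slack=6)
Line 4: ['number', 'dust', 'car'] (min_width=15, slack=0)
Line 5: ['car', 'moon'] (min_width=8, slack=7)

Answer: |     north rock|
|    spoon ocean|
|      developer|
|number dust car|
|       car moon|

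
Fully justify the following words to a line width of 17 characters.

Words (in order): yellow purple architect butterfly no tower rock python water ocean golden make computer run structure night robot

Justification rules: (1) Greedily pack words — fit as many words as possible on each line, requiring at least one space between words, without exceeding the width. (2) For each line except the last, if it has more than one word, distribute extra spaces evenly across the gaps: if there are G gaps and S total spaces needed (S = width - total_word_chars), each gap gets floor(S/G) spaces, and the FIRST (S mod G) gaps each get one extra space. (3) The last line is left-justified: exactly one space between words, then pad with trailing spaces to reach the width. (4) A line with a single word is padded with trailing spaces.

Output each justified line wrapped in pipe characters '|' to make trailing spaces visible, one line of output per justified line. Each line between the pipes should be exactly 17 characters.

Line 1: ['yellow', 'purple'] (min_width=13, slack=4)
Line 2: ['architect'] (min_width=9, slack=8)
Line 3: ['butterfly', 'no'] (min_width=12, slack=5)
Line 4: ['tower', 'rock', 'python'] (min_width=17, slack=0)
Line 5: ['water', 'ocean'] (min_width=11, slack=6)
Line 6: ['golden', 'make'] (min_width=11, slack=6)
Line 7: ['computer', 'run'] (min_width=12, slack=5)
Line 8: ['structure', 'night'] (min_width=15, slack=2)
Line 9: ['robot'] (min_width=5, slack=12)

Answer: |yellow     purple|
|architect        |
|butterfly      no|
|tower rock python|
|water       ocean|
|golden       make|
|computer      run|
|structure   night|
|robot            |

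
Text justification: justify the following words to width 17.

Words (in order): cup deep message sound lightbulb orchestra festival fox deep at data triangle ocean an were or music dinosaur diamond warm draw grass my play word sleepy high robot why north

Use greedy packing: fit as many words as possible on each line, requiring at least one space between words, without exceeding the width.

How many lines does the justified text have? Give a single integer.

Answer: 11

Derivation:
Line 1: ['cup', 'deep', 'message'] (min_width=16, slack=1)
Line 2: ['sound', 'lightbulb'] (min_width=15, slack=2)
Line 3: ['orchestra'] (min_width=9, slack=8)
Line 4: ['festival', 'fox', 'deep'] (min_width=17, slack=0)
Line 5: ['at', 'data', 'triangle'] (min_width=16, slack=1)
Line 6: ['ocean', 'an', 'were', 'or'] (min_width=16, slack=1)
Line 7: ['music', 'dinosaur'] (min_width=14, slack=3)
Line 8: ['diamond', 'warm', 'draw'] (min_width=17, slack=0)
Line 9: ['grass', 'my', 'play'] (min_width=13, slack=4)
Line 10: ['word', 'sleepy', 'high'] (min_width=16, slack=1)
Line 11: ['robot', 'why', 'north'] (min_width=15, slack=2)
Total lines: 11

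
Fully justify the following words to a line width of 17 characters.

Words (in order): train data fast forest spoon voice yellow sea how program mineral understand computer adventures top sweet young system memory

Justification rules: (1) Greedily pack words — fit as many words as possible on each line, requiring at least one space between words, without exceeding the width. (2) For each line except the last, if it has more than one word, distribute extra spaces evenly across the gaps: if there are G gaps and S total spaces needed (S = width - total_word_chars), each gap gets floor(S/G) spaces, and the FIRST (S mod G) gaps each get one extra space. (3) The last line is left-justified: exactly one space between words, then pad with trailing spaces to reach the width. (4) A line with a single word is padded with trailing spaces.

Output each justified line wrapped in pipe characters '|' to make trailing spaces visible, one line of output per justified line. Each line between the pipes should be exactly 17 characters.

Line 1: ['train', 'data', 'fast'] (min_width=15, slack=2)
Line 2: ['forest', 'spoon'] (min_width=12, slack=5)
Line 3: ['voice', 'yellow', 'sea'] (min_width=16, slack=1)
Line 4: ['how', 'program'] (min_width=11, slack=6)
Line 5: ['mineral'] (min_width=7, slack=10)
Line 6: ['understand'] (min_width=10, slack=7)
Line 7: ['computer'] (min_width=8, slack=9)
Line 8: ['adventures', 'top'] (min_width=14, slack=3)
Line 9: ['sweet', 'young'] (min_width=11, slack=6)
Line 10: ['system', 'memory'] (min_width=13, slack=4)

Answer: |train  data  fast|
|forest      spoon|
|voice  yellow sea|
|how       program|
|mineral          |
|understand       |
|computer         |
|adventures    top|
|sweet       young|
|system memory    |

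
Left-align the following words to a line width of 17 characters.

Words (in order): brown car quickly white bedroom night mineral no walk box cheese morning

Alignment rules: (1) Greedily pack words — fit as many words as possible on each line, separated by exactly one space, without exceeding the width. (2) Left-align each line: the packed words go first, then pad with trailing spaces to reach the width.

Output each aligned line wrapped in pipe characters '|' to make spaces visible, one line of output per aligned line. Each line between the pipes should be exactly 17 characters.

Answer: |brown car quickly|
|white bedroom    |
|night mineral no |
|walk box cheese  |
|morning          |

Derivation:
Line 1: ['brown', 'car', 'quickly'] (min_width=17, slack=0)
Line 2: ['white', 'bedroom'] (min_width=13, slack=4)
Line 3: ['night', 'mineral', 'no'] (min_width=16, slack=1)
Line 4: ['walk', 'box', 'cheese'] (min_width=15, slack=2)
Line 5: ['morning'] (min_width=7, slack=10)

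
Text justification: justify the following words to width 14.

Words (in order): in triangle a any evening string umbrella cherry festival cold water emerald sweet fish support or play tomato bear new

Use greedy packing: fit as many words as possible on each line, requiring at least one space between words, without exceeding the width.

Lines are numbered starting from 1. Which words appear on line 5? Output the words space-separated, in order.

Answer: cherry

Derivation:
Line 1: ['in', 'triangle', 'a'] (min_width=13, slack=1)
Line 2: ['any', 'evening'] (min_width=11, slack=3)
Line 3: ['string'] (min_width=6, slack=8)
Line 4: ['umbrella'] (min_width=8, slack=6)
Line 5: ['cherry'] (min_width=6, slack=8)
Line 6: ['festival', 'cold'] (min_width=13, slack=1)
Line 7: ['water', 'emerald'] (min_width=13, slack=1)
Line 8: ['sweet', 'fish'] (min_width=10, slack=4)
Line 9: ['support', 'or'] (min_width=10, slack=4)
Line 10: ['play', 'tomato'] (min_width=11, slack=3)
Line 11: ['bear', 'new'] (min_width=8, slack=6)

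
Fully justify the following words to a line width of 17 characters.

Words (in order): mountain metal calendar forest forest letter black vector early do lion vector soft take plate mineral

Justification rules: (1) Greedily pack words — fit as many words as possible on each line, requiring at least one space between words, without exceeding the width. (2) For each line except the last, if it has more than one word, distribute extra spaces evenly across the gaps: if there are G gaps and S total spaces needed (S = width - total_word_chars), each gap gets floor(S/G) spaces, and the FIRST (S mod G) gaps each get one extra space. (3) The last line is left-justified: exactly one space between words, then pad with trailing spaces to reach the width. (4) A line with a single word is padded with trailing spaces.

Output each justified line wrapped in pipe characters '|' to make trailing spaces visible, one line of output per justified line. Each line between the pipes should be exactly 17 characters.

Line 1: ['mountain', 'metal'] (min_width=14, slack=3)
Line 2: ['calendar', 'forest'] (min_width=15, slack=2)
Line 3: ['forest', 'letter'] (min_width=13, slack=4)
Line 4: ['black', 'vector'] (min_width=12, slack=5)
Line 5: ['early', 'do', 'lion'] (min_width=13, slack=4)
Line 6: ['vector', 'soft', 'take'] (min_width=16, slack=1)
Line 7: ['plate', 'mineral'] (min_width=13, slack=4)

Answer: |mountain    metal|
|calendar   forest|
|forest     letter|
|black      vector|
|early   do   lion|
|vector  soft take|
|plate mineral    |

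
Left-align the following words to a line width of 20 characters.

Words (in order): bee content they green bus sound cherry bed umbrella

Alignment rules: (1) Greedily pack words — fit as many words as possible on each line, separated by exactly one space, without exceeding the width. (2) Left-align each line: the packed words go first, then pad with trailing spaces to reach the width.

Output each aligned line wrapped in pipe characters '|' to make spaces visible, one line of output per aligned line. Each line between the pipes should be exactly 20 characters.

Answer: |bee content they    |
|green bus sound     |
|cherry bed umbrella |

Derivation:
Line 1: ['bee', 'content', 'they'] (min_width=16, slack=4)
Line 2: ['green', 'bus', 'sound'] (min_width=15, slack=5)
Line 3: ['cherry', 'bed', 'umbrella'] (min_width=19, slack=1)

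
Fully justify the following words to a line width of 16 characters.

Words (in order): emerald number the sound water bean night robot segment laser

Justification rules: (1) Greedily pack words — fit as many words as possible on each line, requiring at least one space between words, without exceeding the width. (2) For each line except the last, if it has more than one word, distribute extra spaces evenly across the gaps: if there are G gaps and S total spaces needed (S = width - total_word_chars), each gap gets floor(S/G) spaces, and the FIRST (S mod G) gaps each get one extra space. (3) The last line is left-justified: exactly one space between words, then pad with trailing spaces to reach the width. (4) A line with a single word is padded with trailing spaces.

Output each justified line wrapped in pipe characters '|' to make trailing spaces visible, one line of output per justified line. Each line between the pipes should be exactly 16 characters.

Answer: |emerald   number|
|the  sound water|
|bean night robot|
|segment laser   |

Derivation:
Line 1: ['emerald', 'number'] (min_width=14, slack=2)
Line 2: ['the', 'sound', 'water'] (min_width=15, slack=1)
Line 3: ['bean', 'night', 'robot'] (min_width=16, slack=0)
Line 4: ['segment', 'laser'] (min_width=13, slack=3)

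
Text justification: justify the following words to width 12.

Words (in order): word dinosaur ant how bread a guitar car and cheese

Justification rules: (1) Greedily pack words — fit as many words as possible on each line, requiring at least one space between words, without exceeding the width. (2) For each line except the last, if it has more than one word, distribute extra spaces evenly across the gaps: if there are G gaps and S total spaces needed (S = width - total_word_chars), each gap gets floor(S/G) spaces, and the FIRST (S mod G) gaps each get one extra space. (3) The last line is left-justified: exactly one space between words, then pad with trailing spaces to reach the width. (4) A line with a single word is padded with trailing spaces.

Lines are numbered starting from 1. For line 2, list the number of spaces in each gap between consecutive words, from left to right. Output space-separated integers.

Answer: 1

Derivation:
Line 1: ['word'] (min_width=4, slack=8)
Line 2: ['dinosaur', 'ant'] (min_width=12, slack=0)
Line 3: ['how', 'bread', 'a'] (min_width=11, slack=1)
Line 4: ['guitar', 'car'] (min_width=10, slack=2)
Line 5: ['and', 'cheese'] (min_width=10, slack=2)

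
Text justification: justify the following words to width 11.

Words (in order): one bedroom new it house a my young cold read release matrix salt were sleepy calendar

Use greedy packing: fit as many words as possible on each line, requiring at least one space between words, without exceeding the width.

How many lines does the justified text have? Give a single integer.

Line 1: ['one', 'bedroom'] (min_width=11, slack=0)
Line 2: ['new', 'it'] (min_width=6, slack=5)
Line 3: ['house', 'a', 'my'] (min_width=10, slack=1)
Line 4: ['young', 'cold'] (min_width=10, slack=1)
Line 5: ['read'] (min_width=4, slack=7)
Line 6: ['release'] (min_width=7, slack=4)
Line 7: ['matrix', 'salt'] (min_width=11, slack=0)
Line 8: ['were', 'sleepy'] (min_width=11, slack=0)
Line 9: ['calendar'] (min_width=8, slack=3)
Total lines: 9

Answer: 9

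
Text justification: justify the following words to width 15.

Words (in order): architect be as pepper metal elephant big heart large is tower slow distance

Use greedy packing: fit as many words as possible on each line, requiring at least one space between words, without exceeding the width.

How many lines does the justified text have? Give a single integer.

Line 1: ['architect', 'be', 'as'] (min_width=15, slack=0)
Line 2: ['pepper', 'metal'] (min_width=12, slack=3)
Line 3: ['elephant', 'big'] (min_width=12, slack=3)
Line 4: ['heart', 'large', 'is'] (min_width=14, slack=1)
Line 5: ['tower', 'slow'] (min_width=10, slack=5)
Line 6: ['distance'] (min_width=8, slack=7)
Total lines: 6

Answer: 6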